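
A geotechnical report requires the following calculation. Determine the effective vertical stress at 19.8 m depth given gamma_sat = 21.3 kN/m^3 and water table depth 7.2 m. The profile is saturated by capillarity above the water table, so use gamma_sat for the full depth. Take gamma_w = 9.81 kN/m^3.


Total stress = gamma_sat * depth
sigma = 21.3 * 19.8 = 421.74 kPa
Pore water pressure u = gamma_w * (depth - d_wt)
u = 9.81 * (19.8 - 7.2) = 123.606 kPa
Effective stress = sigma - u
sigma' = 421.74 - 123.606 = 298.13 kPa


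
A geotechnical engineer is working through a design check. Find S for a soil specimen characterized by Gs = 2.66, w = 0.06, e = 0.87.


Using S = Gs * w / e
S = 2.66 * 0.06 / 0.87
S = 0.1834


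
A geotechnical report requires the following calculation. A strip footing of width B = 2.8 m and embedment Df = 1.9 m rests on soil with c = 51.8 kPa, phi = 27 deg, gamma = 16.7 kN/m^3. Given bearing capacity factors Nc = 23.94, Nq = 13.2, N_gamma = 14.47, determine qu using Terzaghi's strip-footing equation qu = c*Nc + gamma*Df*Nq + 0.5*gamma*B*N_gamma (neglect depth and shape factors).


Compute qu = c*Nc + gamma*Df*Nq + 0.5*gamma*B*N_gamma
Term 1: 51.8 * 23.94 = 1240.092
Term 2: 16.7 * 1.9 * 13.2 = 418.836
Term 3: 0.5 * 16.7 * 2.8 * 14.47 = 338.3086
qu = 1240.092 + 418.836 + 338.3086
qu = 1997.24 kPa


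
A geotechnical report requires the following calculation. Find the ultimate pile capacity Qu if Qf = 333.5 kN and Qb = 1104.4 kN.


Result: 1437.9 kN

Derivation:
Using Qu = Qf + Qb
Qu = 333.5 + 1104.4
Qu = 1437.9 kN


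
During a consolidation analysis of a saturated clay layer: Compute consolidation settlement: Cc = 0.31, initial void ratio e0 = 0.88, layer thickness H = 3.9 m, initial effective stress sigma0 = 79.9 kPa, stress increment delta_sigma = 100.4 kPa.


Using Sc = Cc * H / (1 + e0) * log10((sigma0 + delta_sigma) / sigma0)
Stress ratio = (79.9 + 100.4) / 79.9 = 2.25657
log10(2.25657) = 0.353449
Cc * H / (1 + e0) = 0.31 * 3.9 / (1 + 0.88) = 0.643085
Sc = 0.643085 * 0.353449
Sc = 0.2273 m


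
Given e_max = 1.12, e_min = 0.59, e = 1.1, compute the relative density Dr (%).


Using Dr = (e_max - e) / (e_max - e_min) * 100
e_max - e = 1.12 - 1.1 = 0.02
e_max - e_min = 1.12 - 0.59 = 0.53
Dr = 0.02 / 0.53 * 100
Dr = 3.77 %


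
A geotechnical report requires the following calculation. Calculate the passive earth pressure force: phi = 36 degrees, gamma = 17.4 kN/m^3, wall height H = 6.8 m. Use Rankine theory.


Compute passive earth pressure coefficient:
Kp = tan^2(45 + phi/2) = tan^2(63.0) = 3.85184
Compute passive force:
Pp = 0.5 * Kp * gamma * H^2
Pp = 0.5 * 3.85184 * 17.4 * 6.8^2
Pp = 1549.55 kN/m


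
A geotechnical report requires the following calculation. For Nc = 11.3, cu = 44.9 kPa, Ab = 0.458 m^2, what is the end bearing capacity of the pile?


Using Qb = Nc * cu * Ab
Qb = 11.3 * 44.9 * 0.458
Qb = 232.38 kN


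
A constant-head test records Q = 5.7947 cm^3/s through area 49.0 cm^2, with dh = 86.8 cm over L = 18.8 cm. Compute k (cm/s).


Compute hydraulic gradient:
i = dh / L = 86.8 / 18.8 = 4.61702
Then apply Darcy's law:
k = Q / (A * i)
k = 5.7947 / (49.0 * 4.61702)
k = 5.7947 / 226.234
k = 0.025614 cm/s


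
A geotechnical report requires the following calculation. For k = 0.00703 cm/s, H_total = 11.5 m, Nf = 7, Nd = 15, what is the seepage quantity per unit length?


Convert k to m/s for unit consistency with H:
k = 0.00703 cm/s = 0.00703 / 100 m/s = 7.03e-05 m/s
Using q = k * H * Nf / Nd
Nf / Nd = 7 / 15 = 0.4667
q = 7.03e-05 * 11.5 * 0.4667
q = 0.0003773 m^3/s per m


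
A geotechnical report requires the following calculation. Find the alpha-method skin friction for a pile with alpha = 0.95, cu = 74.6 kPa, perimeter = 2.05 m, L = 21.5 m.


Using Qs = alpha * cu * perimeter * L
Qs = 0.95 * 74.6 * 2.05 * 21.5
Qs = 3123.6 kN


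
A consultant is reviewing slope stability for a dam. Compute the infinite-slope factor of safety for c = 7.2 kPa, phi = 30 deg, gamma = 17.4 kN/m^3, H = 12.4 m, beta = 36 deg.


Result: 0.865

Derivation:
Using Fs = c / (gamma*H*sin(beta)*cos(beta)) + tan(phi)/tan(beta)
Cohesion contribution = 7.2 / (17.4*12.4*sin(36)*cos(36))
Cohesion contribution = 0.0701755
Friction contribution = tan(30)/tan(36) = 0.794654
Fs = 0.0701755 + 0.794654
Fs = 0.865


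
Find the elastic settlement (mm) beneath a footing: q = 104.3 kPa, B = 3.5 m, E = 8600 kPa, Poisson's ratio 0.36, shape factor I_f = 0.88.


Using Se = q * B * (1 - nu^2) * I_f / E
1 - nu^2 = 1 - 0.36^2 = 0.8704
Se = 104.3 * 3.5 * 0.8704 * 0.88 / 8600
Se = 0.032513 m
Convert to mm: Se = 0.032513 * 1000 = 32.513 mm


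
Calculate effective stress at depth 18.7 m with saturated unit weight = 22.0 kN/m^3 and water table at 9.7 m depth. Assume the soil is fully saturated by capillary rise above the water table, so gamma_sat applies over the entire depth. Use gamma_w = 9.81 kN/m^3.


Result: 323.11 kPa

Derivation:
Total stress = gamma_sat * depth
sigma = 22.0 * 18.7 = 411.4 kPa
Pore water pressure u = gamma_w * (depth - d_wt)
u = 9.81 * (18.7 - 9.7) = 88.29 kPa
Effective stress = sigma - u
sigma' = 411.4 - 88.29 = 323.11 kPa


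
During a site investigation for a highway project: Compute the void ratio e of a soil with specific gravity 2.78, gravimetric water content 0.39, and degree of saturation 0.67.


Result: 1.6182

Derivation:
Using the relation e = Gs * w / S
e = 2.78 * 0.39 / 0.67
e = 1.6182


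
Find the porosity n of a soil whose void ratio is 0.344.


Using the relation n = e / (1 + e)
n = 0.344 / (1 + 0.344)
n = 0.344 / 1.344
n = 0.256


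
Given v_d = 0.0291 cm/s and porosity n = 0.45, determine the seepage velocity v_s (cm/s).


Using v_s = v_d / n
v_s = 0.0291 / 0.45
v_s = 0.06467 cm/s


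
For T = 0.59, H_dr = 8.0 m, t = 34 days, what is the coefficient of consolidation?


Result: 1.11059 m^2/day

Derivation:
Using cv = T * H_dr^2 / t
H_dr^2 = 8.0^2 = 64.0
cv = 0.59 * 64.0 / 34
cv = 1.11059 m^2/day


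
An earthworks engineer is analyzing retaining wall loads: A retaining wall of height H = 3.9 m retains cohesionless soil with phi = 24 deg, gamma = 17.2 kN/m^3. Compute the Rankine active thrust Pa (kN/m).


Compute active earth pressure coefficient:
Ka = tan^2(45 - phi/2) = tan^2(33.0) = 0.42173
Compute active force:
Pa = 0.5 * Ka * gamma * H^2
Pa = 0.5 * 0.42173 * 17.2 * 3.9^2
Pa = 55.16 kN/m


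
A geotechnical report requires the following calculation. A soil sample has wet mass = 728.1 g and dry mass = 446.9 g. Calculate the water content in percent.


Using w = (m_wet - m_dry) / m_dry * 100
m_wet - m_dry = 728.1 - 446.9 = 281.2 g
w = 281.2 / 446.9 * 100
w = 62.92 %


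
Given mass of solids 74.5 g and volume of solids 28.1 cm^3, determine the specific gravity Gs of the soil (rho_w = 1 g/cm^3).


Using Gs = m_s / (V_s * rho_w)
Since rho_w = 1 g/cm^3:
Gs = 74.5 / 28.1
Gs = 2.651


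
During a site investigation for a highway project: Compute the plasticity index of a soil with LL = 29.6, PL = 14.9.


Result: 14.7

Derivation:
Using PI = LL - PL
PI = 29.6 - 14.9
PI = 14.7


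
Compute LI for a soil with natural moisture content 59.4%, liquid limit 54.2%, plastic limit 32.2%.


First compute the plasticity index:
PI = LL - PL = 54.2 - 32.2 = 22.0
Then compute the liquidity index:
LI = (w - PL) / PI
LI = (59.4 - 32.2) / 22.0
LI = 1.236


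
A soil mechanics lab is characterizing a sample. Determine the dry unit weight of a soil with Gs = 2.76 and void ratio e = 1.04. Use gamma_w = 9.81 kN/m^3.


Using gamma_d = Gs * gamma_w / (1 + e)
gamma_d = 2.76 * 9.81 / (1 + 1.04)
gamma_d = 2.76 * 9.81 / 2.04
gamma_d = 13.272 kN/m^3


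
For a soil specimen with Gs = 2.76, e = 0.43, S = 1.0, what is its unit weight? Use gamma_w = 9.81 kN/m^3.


Using gamma = gamma_w * (Gs + S*e) / (1 + e)
Numerator: Gs + S*e = 2.76 + 1.0*0.43 = 3.19
Denominator: 1 + e = 1 + 0.43 = 1.43
gamma = 9.81 * 3.19 / 1.43
gamma = 21.884 kN/m^3


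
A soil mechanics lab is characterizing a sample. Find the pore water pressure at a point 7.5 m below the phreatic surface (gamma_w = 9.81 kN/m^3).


Using u = gamma_w * h_w
u = 9.81 * 7.5
u = 73.58 kPa


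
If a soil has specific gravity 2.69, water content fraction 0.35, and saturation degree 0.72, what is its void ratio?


Using the relation e = Gs * w / S
e = 2.69 * 0.35 / 0.72
e = 1.3076


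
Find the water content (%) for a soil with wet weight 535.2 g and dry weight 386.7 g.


Using w = (m_wet - m_dry) / m_dry * 100
m_wet - m_dry = 535.2 - 386.7 = 148.5 g
w = 148.5 / 386.7 * 100
w = 38.4 %


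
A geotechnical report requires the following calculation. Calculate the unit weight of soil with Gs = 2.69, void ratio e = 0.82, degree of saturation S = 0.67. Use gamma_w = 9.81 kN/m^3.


Result: 17.461 kN/m^3

Derivation:
Using gamma = gamma_w * (Gs + S*e) / (1 + e)
Numerator: Gs + S*e = 2.69 + 0.67*0.82 = 3.2394
Denominator: 1 + e = 1 + 0.82 = 1.82
gamma = 9.81 * 3.2394 / 1.82
gamma = 17.461 kN/m^3


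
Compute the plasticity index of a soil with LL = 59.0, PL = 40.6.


Using PI = LL - PL
PI = 59.0 - 40.6
PI = 18.4


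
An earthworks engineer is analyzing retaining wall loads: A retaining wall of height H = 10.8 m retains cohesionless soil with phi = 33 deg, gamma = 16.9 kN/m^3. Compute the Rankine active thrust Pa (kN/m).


Compute active earth pressure coefficient:
Ka = tan^2(45 - phi/2) = tan^2(28.5) = 0.294801
Compute active force:
Pa = 0.5 * Ka * gamma * H^2
Pa = 0.5 * 0.294801 * 16.9 * 10.8^2
Pa = 290.56 kN/m


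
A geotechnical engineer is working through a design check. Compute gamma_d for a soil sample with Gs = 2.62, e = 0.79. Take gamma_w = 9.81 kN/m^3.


Using gamma_d = Gs * gamma_w / (1 + e)
gamma_d = 2.62 * 9.81 / (1 + 0.79)
gamma_d = 2.62 * 9.81 / 1.79
gamma_d = 14.359 kN/m^3


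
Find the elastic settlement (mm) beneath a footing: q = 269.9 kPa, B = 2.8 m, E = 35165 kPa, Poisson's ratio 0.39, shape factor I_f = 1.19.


Result: 21.684 mm

Derivation:
Using Se = q * B * (1 - nu^2) * I_f / E
1 - nu^2 = 1 - 0.39^2 = 0.8479
Se = 269.9 * 2.8 * 0.8479 * 1.19 / 35165
Se = 0.021684 m
Convert to mm: Se = 0.021684 * 1000 = 21.684 mm


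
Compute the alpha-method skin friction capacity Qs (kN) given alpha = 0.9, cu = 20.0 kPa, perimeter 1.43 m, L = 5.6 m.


Using Qs = alpha * cu * perimeter * L
Qs = 0.9 * 20.0 * 1.43 * 5.6
Qs = 144.14 kN


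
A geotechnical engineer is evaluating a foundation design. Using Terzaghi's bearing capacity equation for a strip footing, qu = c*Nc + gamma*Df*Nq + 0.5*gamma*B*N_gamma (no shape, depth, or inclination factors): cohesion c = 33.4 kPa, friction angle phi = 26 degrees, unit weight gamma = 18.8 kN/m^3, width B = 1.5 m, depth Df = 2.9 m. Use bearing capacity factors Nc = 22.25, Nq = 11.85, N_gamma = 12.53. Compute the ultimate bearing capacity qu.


Result: 1565.89 kPa

Derivation:
Compute qu = c*Nc + gamma*Df*Nq + 0.5*gamma*B*N_gamma
Term 1: 33.4 * 22.25 = 743.15
Term 2: 18.8 * 2.9 * 11.85 = 646.062
Term 3: 0.5 * 18.8 * 1.5 * 12.53 = 176.673
qu = 743.15 + 646.062 + 176.673
qu = 1565.89 kPa


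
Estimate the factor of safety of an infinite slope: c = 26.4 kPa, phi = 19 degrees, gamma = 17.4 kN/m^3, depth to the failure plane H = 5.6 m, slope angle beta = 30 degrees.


Result: 1.222

Derivation:
Using Fs = c / (gamma*H*sin(beta)*cos(beta)) + tan(phi)/tan(beta)
Cohesion contribution = 26.4 / (17.4*5.6*sin(30)*cos(30))
Cohesion contribution = 0.6257
Friction contribution = tan(19)/tan(30) = 0.596393
Fs = 0.6257 + 0.596393
Fs = 1.222


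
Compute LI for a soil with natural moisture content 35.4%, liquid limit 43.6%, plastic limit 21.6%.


First compute the plasticity index:
PI = LL - PL = 43.6 - 21.6 = 22.0
Then compute the liquidity index:
LI = (w - PL) / PI
LI = (35.4 - 21.6) / 22.0
LI = 0.627


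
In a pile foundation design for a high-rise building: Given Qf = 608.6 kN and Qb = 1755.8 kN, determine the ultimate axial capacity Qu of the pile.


Using Qu = Qf + Qb
Qu = 608.6 + 1755.8
Qu = 2364.4 kN


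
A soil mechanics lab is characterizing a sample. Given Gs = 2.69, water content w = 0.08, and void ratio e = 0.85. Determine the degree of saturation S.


Result: 0.2532

Derivation:
Using S = Gs * w / e
S = 2.69 * 0.08 / 0.85
S = 0.2532


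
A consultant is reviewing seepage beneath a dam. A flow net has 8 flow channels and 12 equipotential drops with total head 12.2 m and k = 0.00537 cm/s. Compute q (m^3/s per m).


Convert k to m/s for unit consistency with H:
k = 0.00537 cm/s = 0.00537 / 100 m/s = 5.37e-05 m/s
Using q = k * H * Nf / Nd
Nf / Nd = 8 / 12 = 0.6667
q = 5.37e-05 * 12.2 * 0.6667
q = 0.0004368 m^3/s per m


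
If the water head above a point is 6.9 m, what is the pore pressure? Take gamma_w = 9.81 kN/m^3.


Result: 67.69 kPa

Derivation:
Using u = gamma_w * h_w
u = 9.81 * 6.9
u = 67.69 kPa


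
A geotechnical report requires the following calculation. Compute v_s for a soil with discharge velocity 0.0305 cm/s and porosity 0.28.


Using v_s = v_d / n
v_s = 0.0305 / 0.28
v_s = 0.10893 cm/s


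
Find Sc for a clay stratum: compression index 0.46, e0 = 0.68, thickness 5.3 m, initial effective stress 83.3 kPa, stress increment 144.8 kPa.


Using Sc = Cc * H / (1 + e0) * log10((sigma0 + delta_sigma) / sigma0)
Stress ratio = (83.3 + 144.8) / 83.3 = 2.7383
log10(2.7383) = 0.43748
Cc * H / (1 + e0) = 0.46 * 5.3 / (1 + 0.68) = 1.45119
Sc = 1.45119 * 0.43748
Sc = 0.6349 m


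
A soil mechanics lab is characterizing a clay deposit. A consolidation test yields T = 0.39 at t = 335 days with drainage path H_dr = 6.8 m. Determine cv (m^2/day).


Using cv = T * H_dr^2 / t
H_dr^2 = 6.8^2 = 46.24
cv = 0.39 * 46.24 / 335
cv = 0.05383 m^2/day


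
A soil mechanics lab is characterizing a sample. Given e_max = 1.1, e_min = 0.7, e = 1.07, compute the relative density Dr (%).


Result: 7.5 %

Derivation:
Using Dr = (e_max - e) / (e_max - e_min) * 100
e_max - e = 1.1 - 1.07 = 0.03
e_max - e_min = 1.1 - 0.7 = 0.4
Dr = 0.03 / 0.4 * 100
Dr = 7.5 %


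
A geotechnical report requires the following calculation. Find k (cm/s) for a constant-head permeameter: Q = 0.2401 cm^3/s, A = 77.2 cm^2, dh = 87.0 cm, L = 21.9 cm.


Result: 0.000783 cm/s

Derivation:
Compute hydraulic gradient:
i = dh / L = 87.0 / 21.9 = 3.9726
Then apply Darcy's law:
k = Q / (A * i)
k = 0.2401 / (77.2 * 3.9726)
k = 0.2401 / 306.685
k = 0.000783 cm/s


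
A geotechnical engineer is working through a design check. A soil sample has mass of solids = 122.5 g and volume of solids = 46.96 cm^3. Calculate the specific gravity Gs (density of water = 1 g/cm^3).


Result: 2.609

Derivation:
Using Gs = m_s / (V_s * rho_w)
Since rho_w = 1 g/cm^3:
Gs = 122.5 / 46.96
Gs = 2.609


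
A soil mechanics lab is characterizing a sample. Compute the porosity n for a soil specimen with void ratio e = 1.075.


Using the relation n = e / (1 + e)
n = 1.075 / (1 + 1.075)
n = 1.075 / 2.075
n = 0.5181


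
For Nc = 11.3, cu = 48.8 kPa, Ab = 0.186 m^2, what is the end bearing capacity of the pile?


Result: 102.57 kN

Derivation:
Using Qb = Nc * cu * Ab
Qb = 11.3 * 48.8 * 0.186
Qb = 102.57 kN


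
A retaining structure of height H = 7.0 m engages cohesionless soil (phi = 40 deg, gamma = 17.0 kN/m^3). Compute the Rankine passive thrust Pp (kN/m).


Result: 1915.45 kN/m

Derivation:
Compute passive earth pressure coefficient:
Kp = tan^2(45 + phi/2) = tan^2(65.0) = 4.59891
Compute passive force:
Pp = 0.5 * Kp * gamma * H^2
Pp = 0.5 * 4.59891 * 17.0 * 7.0^2
Pp = 1915.45 kN/m


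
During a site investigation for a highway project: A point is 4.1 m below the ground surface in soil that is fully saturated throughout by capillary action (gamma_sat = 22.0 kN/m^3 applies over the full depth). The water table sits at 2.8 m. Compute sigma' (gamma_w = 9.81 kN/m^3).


Result: 77.45 kPa

Derivation:
Total stress = gamma_sat * depth
sigma = 22.0 * 4.1 = 90.2 kPa
Pore water pressure u = gamma_w * (depth - d_wt)
u = 9.81 * (4.1 - 2.8) = 12.753 kPa
Effective stress = sigma - u
sigma' = 90.2 - 12.753 = 77.45 kPa


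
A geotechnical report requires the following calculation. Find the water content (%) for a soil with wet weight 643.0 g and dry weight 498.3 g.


Using w = (m_wet - m_dry) / m_dry * 100
m_wet - m_dry = 643.0 - 498.3 = 144.7 g
w = 144.7 / 498.3 * 100
w = 29.04 %


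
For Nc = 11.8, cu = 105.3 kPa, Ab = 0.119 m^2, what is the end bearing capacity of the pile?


Using Qb = Nc * cu * Ab
Qb = 11.8 * 105.3 * 0.119
Qb = 147.86 kN


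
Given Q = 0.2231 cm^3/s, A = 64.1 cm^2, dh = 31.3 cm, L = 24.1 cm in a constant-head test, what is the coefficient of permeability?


Result: 0.00268 cm/s

Derivation:
Compute hydraulic gradient:
i = dh / L = 31.3 / 24.1 = 1.29876
Then apply Darcy's law:
k = Q / (A * i)
k = 0.2231 / (64.1 * 1.29876)
k = 0.2231 / 83.2502
k = 0.00268 cm/s


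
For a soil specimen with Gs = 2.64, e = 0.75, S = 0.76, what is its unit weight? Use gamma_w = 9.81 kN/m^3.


Using gamma = gamma_w * (Gs + S*e) / (1 + e)
Numerator: Gs + S*e = 2.64 + 0.76*0.75 = 3.21
Denominator: 1 + e = 1 + 0.75 = 1.75
gamma = 9.81 * 3.21 / 1.75
gamma = 17.994 kN/m^3


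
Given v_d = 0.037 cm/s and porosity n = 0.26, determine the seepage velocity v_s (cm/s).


Using v_s = v_d / n
v_s = 0.037 / 0.26
v_s = 0.14231 cm/s


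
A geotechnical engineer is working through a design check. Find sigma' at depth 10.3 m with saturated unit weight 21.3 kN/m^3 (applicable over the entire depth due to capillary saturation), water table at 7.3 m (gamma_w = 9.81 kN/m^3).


Result: 189.96 kPa

Derivation:
Total stress = gamma_sat * depth
sigma = 21.3 * 10.3 = 219.39 kPa
Pore water pressure u = gamma_w * (depth - d_wt)
u = 9.81 * (10.3 - 7.3) = 29.43 kPa
Effective stress = sigma - u
sigma' = 219.39 - 29.43 = 189.96 kPa


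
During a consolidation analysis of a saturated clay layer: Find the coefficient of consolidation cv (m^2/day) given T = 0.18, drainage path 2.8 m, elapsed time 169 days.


Result: 0.00835 m^2/day

Derivation:
Using cv = T * H_dr^2 / t
H_dr^2 = 2.8^2 = 7.84
cv = 0.18 * 7.84 / 169
cv = 0.00835 m^2/day


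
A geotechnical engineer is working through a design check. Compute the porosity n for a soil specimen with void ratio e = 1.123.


Result: 0.529

Derivation:
Using the relation n = e / (1 + e)
n = 1.123 / (1 + 1.123)
n = 1.123 / 2.123
n = 0.529


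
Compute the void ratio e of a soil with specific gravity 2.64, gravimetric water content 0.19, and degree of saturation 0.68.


Using the relation e = Gs * w / S
e = 2.64 * 0.19 / 0.68
e = 0.7376


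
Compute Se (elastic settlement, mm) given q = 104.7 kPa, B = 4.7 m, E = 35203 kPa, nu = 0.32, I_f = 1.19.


Result: 14.931 mm

Derivation:
Using Se = q * B * (1 - nu^2) * I_f / E
1 - nu^2 = 1 - 0.32^2 = 0.8976
Se = 104.7 * 4.7 * 0.8976 * 1.19 / 35203
Se = 0.014931 m
Convert to mm: Se = 0.014931 * 1000 = 14.931 mm


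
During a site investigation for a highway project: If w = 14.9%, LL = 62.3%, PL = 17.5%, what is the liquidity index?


First compute the plasticity index:
PI = LL - PL = 62.3 - 17.5 = 44.8
Then compute the liquidity index:
LI = (w - PL) / PI
LI = (14.9 - 17.5) / 44.8
LI = -0.058


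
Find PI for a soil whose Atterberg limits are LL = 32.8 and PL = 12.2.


Result: 20.6

Derivation:
Using PI = LL - PL
PI = 32.8 - 12.2
PI = 20.6


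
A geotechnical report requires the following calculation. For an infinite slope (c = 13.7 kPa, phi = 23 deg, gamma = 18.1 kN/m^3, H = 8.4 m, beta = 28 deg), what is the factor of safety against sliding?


Result: 1.016

Derivation:
Using Fs = c / (gamma*H*sin(beta)*cos(beta)) + tan(phi)/tan(beta)
Cohesion contribution = 13.7 / (18.1*8.4*sin(28)*cos(28))
Cohesion contribution = 0.217379
Friction contribution = tan(23)/tan(28) = 0.798321
Fs = 0.217379 + 0.798321
Fs = 1.016


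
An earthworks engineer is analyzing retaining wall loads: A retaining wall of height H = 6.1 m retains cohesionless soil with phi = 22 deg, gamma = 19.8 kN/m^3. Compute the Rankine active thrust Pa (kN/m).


Result: 167.6 kN/m

Derivation:
Compute active earth pressure coefficient:
Ka = tan^2(45 - phi/2) = tan^2(34.0) = 0.454962
Compute active force:
Pa = 0.5 * Ka * gamma * H^2
Pa = 0.5 * 0.454962 * 19.8 * 6.1^2
Pa = 167.6 kN/m


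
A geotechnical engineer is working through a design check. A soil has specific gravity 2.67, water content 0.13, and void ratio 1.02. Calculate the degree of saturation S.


Using S = Gs * w / e
S = 2.67 * 0.13 / 1.02
S = 0.3403


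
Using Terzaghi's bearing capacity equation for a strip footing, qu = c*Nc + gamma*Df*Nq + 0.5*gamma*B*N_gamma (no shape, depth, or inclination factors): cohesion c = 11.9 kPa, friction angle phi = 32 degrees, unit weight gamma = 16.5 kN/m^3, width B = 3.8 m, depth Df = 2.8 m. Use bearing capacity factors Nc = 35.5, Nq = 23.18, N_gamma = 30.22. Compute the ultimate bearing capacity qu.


Compute qu = c*Nc + gamma*Df*Nq + 0.5*gamma*B*N_gamma
Term 1: 11.9 * 35.5 = 422.45
Term 2: 16.5 * 2.8 * 23.18 = 1070.916
Term 3: 0.5 * 16.5 * 3.8 * 30.22 = 947.397
qu = 422.45 + 1070.916 + 947.397
qu = 2440.76 kPa


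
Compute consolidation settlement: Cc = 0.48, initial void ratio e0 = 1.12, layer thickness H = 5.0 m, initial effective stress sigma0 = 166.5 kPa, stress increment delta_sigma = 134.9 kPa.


Using Sc = Cc * H / (1 + e0) * log10((sigma0 + delta_sigma) / sigma0)
Stress ratio = (166.5 + 134.9) / 166.5 = 1.81021
log10(1.81021) = 0.257729
Cc * H / (1 + e0) = 0.48 * 5.0 / (1 + 1.12) = 1.13208
Sc = 1.13208 * 0.257729
Sc = 0.2918 m


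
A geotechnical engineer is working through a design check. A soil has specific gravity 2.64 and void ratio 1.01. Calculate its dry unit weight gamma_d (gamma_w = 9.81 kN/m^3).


Result: 12.885 kN/m^3

Derivation:
Using gamma_d = Gs * gamma_w / (1 + e)
gamma_d = 2.64 * 9.81 / (1 + 1.01)
gamma_d = 2.64 * 9.81 / 2.01
gamma_d = 12.885 kN/m^3


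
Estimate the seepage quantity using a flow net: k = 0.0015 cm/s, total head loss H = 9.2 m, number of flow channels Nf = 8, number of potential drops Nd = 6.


Result: 0.000184 m^3/s per m

Derivation:
Convert k to m/s for unit consistency with H:
k = 0.0015 cm/s = 0.0015 / 100 m/s = 1.5e-05 m/s
Using q = k * H * Nf / Nd
Nf / Nd = 8 / 6 = 1.3333
q = 1.5e-05 * 9.2 * 1.3333
q = 0.000184 m^3/s per m


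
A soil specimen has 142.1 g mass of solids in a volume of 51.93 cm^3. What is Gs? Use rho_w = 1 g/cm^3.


Using Gs = m_s / (V_s * rho_w)
Since rho_w = 1 g/cm^3:
Gs = 142.1 / 51.93
Gs = 2.736


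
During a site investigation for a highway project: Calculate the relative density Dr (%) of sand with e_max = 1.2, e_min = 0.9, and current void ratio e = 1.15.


Result: 16.67 %

Derivation:
Using Dr = (e_max - e) / (e_max - e_min) * 100
e_max - e = 1.2 - 1.15 = 0.05
e_max - e_min = 1.2 - 0.9 = 0.3
Dr = 0.05 / 0.3 * 100
Dr = 16.67 %


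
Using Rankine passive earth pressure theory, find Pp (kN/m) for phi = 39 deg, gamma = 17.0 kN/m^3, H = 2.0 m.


Compute passive earth pressure coefficient:
Kp = tan^2(45 + phi/2) = tan^2(64.5) = 4.395495
Compute passive force:
Pp = 0.5 * Kp * gamma * H^2
Pp = 0.5 * 4.395495 * 17.0 * 2.0^2
Pp = 149.45 kN/m


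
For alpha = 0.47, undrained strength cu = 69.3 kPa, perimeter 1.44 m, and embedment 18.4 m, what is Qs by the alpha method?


Using Qs = alpha * cu * perimeter * L
Qs = 0.47 * 69.3 * 1.44 * 18.4
Qs = 863.0 kN


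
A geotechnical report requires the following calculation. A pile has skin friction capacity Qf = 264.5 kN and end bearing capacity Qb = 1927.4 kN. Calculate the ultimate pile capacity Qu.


Result: 2191.9 kN

Derivation:
Using Qu = Qf + Qb
Qu = 264.5 + 1927.4
Qu = 2191.9 kN


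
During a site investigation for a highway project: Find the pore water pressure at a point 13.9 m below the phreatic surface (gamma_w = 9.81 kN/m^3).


Using u = gamma_w * h_w
u = 9.81 * 13.9
u = 136.36 kPa


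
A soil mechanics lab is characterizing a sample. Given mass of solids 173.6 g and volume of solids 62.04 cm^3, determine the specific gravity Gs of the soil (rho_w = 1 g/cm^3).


Using Gs = m_s / (V_s * rho_w)
Since rho_w = 1 g/cm^3:
Gs = 173.6 / 62.04
Gs = 2.798


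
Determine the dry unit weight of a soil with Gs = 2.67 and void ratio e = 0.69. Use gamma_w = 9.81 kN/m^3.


Using gamma_d = Gs * gamma_w / (1 + e)
gamma_d = 2.67 * 9.81 / (1 + 0.69)
gamma_d = 2.67 * 9.81 / 1.69
gamma_d = 15.499 kN/m^3


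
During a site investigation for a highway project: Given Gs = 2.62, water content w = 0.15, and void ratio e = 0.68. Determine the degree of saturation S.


Result: 0.5779

Derivation:
Using S = Gs * w / e
S = 2.62 * 0.15 / 0.68
S = 0.5779


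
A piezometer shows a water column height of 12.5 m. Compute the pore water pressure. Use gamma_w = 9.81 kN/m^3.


Result: 122.62 kPa

Derivation:
Using u = gamma_w * h_w
u = 9.81 * 12.5
u = 122.62 kPa


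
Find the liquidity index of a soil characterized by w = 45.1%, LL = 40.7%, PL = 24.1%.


First compute the plasticity index:
PI = LL - PL = 40.7 - 24.1 = 16.6
Then compute the liquidity index:
LI = (w - PL) / PI
LI = (45.1 - 24.1) / 16.6
LI = 1.265


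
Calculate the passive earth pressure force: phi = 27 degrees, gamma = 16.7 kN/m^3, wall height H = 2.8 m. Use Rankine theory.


Compute passive earth pressure coefficient:
Kp = tan^2(45 + phi/2) = tan^2(58.5) = 2.66294
Compute passive force:
Pp = 0.5 * Kp * gamma * H^2
Pp = 0.5 * 2.66294 * 16.7 * 2.8^2
Pp = 174.33 kN/m


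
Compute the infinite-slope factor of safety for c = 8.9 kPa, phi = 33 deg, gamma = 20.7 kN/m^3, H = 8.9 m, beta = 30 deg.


Using Fs = c / (gamma*H*sin(beta)*cos(beta)) + tan(phi)/tan(beta)
Cohesion contribution = 8.9 / (20.7*8.9*sin(30)*cos(30))
Cohesion contribution = 0.111565
Friction contribution = tan(33)/tan(30) = 1.12481
Fs = 0.111565 + 1.12481
Fs = 1.236


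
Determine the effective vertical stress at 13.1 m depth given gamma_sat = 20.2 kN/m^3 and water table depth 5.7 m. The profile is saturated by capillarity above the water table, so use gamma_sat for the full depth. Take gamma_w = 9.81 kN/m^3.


Total stress = gamma_sat * depth
sigma = 20.2 * 13.1 = 264.62 kPa
Pore water pressure u = gamma_w * (depth - d_wt)
u = 9.81 * (13.1 - 5.7) = 72.594 kPa
Effective stress = sigma - u
sigma' = 264.62 - 72.594 = 192.03 kPa


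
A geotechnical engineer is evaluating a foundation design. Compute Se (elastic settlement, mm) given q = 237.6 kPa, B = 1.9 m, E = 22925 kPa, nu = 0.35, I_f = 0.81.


Result: 13.997 mm

Derivation:
Using Se = q * B * (1 - nu^2) * I_f / E
1 - nu^2 = 1 - 0.35^2 = 0.8775
Se = 237.6 * 1.9 * 0.8775 * 0.81 / 22925
Se = 0.013997 m
Convert to mm: Se = 0.013997 * 1000 = 13.997 mm


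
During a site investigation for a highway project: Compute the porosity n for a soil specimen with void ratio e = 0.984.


Using the relation n = e / (1 + e)
n = 0.984 / (1 + 0.984)
n = 0.984 / 1.984
n = 0.496


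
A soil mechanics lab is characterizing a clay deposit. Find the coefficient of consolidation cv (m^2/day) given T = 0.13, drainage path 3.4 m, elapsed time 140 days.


Using cv = T * H_dr^2 / t
H_dr^2 = 3.4^2 = 11.56
cv = 0.13 * 11.56 / 140
cv = 0.01073 m^2/day


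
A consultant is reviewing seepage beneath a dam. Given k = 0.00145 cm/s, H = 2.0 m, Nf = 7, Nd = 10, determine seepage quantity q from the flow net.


Convert k to m/s for unit consistency with H:
k = 0.00145 cm/s = 0.00145 / 100 m/s = 1.45e-05 m/s
Using q = k * H * Nf / Nd
Nf / Nd = 7 / 10 = 0.7
q = 1.45e-05 * 2.0 * 0.7
q = 2.03e-05 m^3/s per m


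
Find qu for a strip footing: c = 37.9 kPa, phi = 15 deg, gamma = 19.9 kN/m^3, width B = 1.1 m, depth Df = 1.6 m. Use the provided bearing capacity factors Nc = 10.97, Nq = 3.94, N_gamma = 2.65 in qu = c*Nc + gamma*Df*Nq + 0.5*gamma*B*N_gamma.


Compute qu = c*Nc + gamma*Df*Nq + 0.5*gamma*B*N_gamma
Term 1: 37.9 * 10.97 = 415.763
Term 2: 19.9 * 1.6 * 3.94 = 125.4496
Term 3: 0.5 * 19.9 * 1.1 * 2.65 = 29.00425
qu = 415.763 + 125.4496 + 29.00425
qu = 570.22 kPa


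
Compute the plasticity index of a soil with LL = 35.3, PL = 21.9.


Using PI = LL - PL
PI = 35.3 - 21.9
PI = 13.4


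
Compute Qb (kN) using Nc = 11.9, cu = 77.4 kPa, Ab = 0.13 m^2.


Using Qb = Nc * cu * Ab
Qb = 11.9 * 77.4 * 0.13
Qb = 119.74 kN


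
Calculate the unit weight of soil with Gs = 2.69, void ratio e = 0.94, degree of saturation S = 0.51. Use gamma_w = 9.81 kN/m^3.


Using gamma = gamma_w * (Gs + S*e) / (1 + e)
Numerator: Gs + S*e = 2.69 + 0.51*0.94 = 3.1694
Denominator: 1 + e = 1 + 0.94 = 1.94
gamma = 9.81 * 3.1694 / 1.94
gamma = 16.027 kN/m^3


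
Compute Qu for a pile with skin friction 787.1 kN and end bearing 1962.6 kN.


Using Qu = Qf + Qb
Qu = 787.1 + 1962.6
Qu = 2749.7 kN


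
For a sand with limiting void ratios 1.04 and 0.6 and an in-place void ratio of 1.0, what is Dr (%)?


Result: 9.09 %

Derivation:
Using Dr = (e_max - e) / (e_max - e_min) * 100
e_max - e = 1.04 - 1.0 = 0.04
e_max - e_min = 1.04 - 0.6 = 0.44
Dr = 0.04 / 0.44 * 100
Dr = 9.09 %


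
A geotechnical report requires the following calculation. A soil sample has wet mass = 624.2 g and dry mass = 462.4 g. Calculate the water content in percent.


Using w = (m_wet - m_dry) / m_dry * 100
m_wet - m_dry = 624.2 - 462.4 = 161.8 g
w = 161.8 / 462.4 * 100
w = 34.99 %


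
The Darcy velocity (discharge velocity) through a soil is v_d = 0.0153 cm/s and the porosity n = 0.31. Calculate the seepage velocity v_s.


Using v_s = v_d / n
v_s = 0.0153 / 0.31
v_s = 0.04935 cm/s


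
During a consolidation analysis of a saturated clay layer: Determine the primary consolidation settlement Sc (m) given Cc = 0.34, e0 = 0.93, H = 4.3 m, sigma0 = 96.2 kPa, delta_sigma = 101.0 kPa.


Result: 0.2361 m

Derivation:
Using Sc = Cc * H / (1 + e0) * log10((sigma0 + delta_sigma) / sigma0)
Stress ratio = (96.2 + 101.0) / 96.2 = 2.0499
log10(2.0499) = 0.311732
Cc * H / (1 + e0) = 0.34 * 4.3 / (1 + 0.93) = 0.757513
Sc = 0.757513 * 0.311732
Sc = 0.2361 m


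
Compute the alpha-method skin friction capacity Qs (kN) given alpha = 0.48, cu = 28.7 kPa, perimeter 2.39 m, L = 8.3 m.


Result: 273.27 kN

Derivation:
Using Qs = alpha * cu * perimeter * L
Qs = 0.48 * 28.7 * 2.39 * 8.3
Qs = 273.27 kN


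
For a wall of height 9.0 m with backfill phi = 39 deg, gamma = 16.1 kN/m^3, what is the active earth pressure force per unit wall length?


Result: 148.35 kN/m

Derivation:
Compute active earth pressure coefficient:
Ka = tan^2(45 - phi/2) = tan^2(25.5) = 0.227506
Compute active force:
Pa = 0.5 * Ka * gamma * H^2
Pa = 0.5 * 0.227506 * 16.1 * 9.0^2
Pa = 148.35 kN/m


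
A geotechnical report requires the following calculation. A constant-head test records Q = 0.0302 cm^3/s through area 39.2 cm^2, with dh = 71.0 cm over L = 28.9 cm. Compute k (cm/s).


Result: 0.000314 cm/s

Derivation:
Compute hydraulic gradient:
i = dh / L = 71.0 / 28.9 = 2.45675
Then apply Darcy's law:
k = Q / (A * i)
k = 0.0302 / (39.2 * 2.45675)
k = 0.0302 / 96.3045
k = 0.000314 cm/s


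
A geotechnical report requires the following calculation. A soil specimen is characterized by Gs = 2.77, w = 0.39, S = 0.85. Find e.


Using the relation e = Gs * w / S
e = 2.77 * 0.39 / 0.85
e = 1.2709


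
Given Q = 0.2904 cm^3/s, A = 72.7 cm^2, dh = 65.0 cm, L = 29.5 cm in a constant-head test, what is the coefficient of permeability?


Compute hydraulic gradient:
i = dh / L = 65.0 / 29.5 = 2.20339
Then apply Darcy's law:
k = Q / (A * i)
k = 0.2904 / (72.7 * 2.20339)
k = 0.2904 / 160.186
k = 0.001813 cm/s


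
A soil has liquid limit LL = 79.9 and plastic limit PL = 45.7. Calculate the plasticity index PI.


Using PI = LL - PL
PI = 79.9 - 45.7
PI = 34.2


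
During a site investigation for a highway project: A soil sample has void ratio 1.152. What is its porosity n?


Result: 0.5353

Derivation:
Using the relation n = e / (1 + e)
n = 1.152 / (1 + 1.152)
n = 1.152 / 2.152
n = 0.5353


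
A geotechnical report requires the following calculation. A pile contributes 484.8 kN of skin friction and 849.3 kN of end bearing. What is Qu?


Result: 1334.1 kN

Derivation:
Using Qu = Qf + Qb
Qu = 484.8 + 849.3
Qu = 1334.1 kN


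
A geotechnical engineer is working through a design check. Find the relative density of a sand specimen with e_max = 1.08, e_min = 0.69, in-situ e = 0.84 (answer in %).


Using Dr = (e_max - e) / (e_max - e_min) * 100
e_max - e = 1.08 - 0.84 = 0.24
e_max - e_min = 1.08 - 0.69 = 0.39
Dr = 0.24 / 0.39 * 100
Dr = 61.54 %


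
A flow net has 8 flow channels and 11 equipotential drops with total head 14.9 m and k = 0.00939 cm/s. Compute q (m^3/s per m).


Convert k to m/s for unit consistency with H:
k = 0.00939 cm/s = 0.00939 / 100 m/s = 9.39e-05 m/s
Using q = k * H * Nf / Nd
Nf / Nd = 8 / 11 = 0.7273
q = 9.39e-05 * 14.9 * 0.7273
q = 0.001018 m^3/s per m


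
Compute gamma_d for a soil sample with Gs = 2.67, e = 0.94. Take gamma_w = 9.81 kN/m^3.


Using gamma_d = Gs * gamma_w / (1 + e)
gamma_d = 2.67 * 9.81 / (1 + 0.94)
gamma_d = 2.67 * 9.81 / 1.94
gamma_d = 13.501 kN/m^3


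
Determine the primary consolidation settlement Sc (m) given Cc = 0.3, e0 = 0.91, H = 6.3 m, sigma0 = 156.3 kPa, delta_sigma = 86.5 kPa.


Using Sc = Cc * H / (1 + e0) * log10((sigma0 + delta_sigma) / sigma0)
Stress ratio = (156.3 + 86.5) / 156.3 = 1.55342
log10(1.55342) = 0.19129
Cc * H / (1 + e0) = 0.3 * 6.3 / (1 + 0.91) = 0.989529
Sc = 0.989529 * 0.19129
Sc = 0.1893 m


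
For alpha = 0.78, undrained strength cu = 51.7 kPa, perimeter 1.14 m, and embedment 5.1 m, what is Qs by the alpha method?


Using Qs = alpha * cu * perimeter * L
Qs = 0.78 * 51.7 * 1.14 * 5.1
Qs = 234.46 kN


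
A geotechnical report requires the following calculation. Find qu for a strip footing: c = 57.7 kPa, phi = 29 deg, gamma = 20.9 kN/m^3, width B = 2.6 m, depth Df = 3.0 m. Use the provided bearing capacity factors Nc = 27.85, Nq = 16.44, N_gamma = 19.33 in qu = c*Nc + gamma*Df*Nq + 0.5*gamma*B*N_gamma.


Result: 3162.93 kPa

Derivation:
Compute qu = c*Nc + gamma*Df*Nq + 0.5*gamma*B*N_gamma
Term 1: 57.7 * 27.85 = 1606.945
Term 2: 20.9 * 3.0 * 16.44 = 1030.788
Term 3: 0.5 * 20.9 * 2.6 * 19.33 = 525.1961
qu = 1606.945 + 1030.788 + 525.1961
qu = 3162.93 kPa


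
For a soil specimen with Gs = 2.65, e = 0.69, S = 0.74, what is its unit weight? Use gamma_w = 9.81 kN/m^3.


Result: 18.346 kN/m^3

Derivation:
Using gamma = gamma_w * (Gs + S*e) / (1 + e)
Numerator: Gs + S*e = 2.65 + 0.74*0.69 = 3.1606
Denominator: 1 + e = 1 + 0.69 = 1.69
gamma = 9.81 * 3.1606 / 1.69
gamma = 18.346 kN/m^3


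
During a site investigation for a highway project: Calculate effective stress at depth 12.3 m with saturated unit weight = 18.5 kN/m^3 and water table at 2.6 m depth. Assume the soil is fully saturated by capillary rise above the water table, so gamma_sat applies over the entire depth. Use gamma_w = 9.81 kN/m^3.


Total stress = gamma_sat * depth
sigma = 18.5 * 12.3 = 227.55 kPa
Pore water pressure u = gamma_w * (depth - d_wt)
u = 9.81 * (12.3 - 2.6) = 95.157 kPa
Effective stress = sigma - u
sigma' = 227.55 - 95.157 = 132.39 kPa


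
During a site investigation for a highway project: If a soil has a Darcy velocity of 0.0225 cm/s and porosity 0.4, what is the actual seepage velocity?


Result: 0.05625 cm/s

Derivation:
Using v_s = v_d / n
v_s = 0.0225 / 0.4
v_s = 0.05625 cm/s


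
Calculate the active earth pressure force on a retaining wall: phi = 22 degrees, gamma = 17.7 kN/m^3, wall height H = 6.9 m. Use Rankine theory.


Compute active earth pressure coefficient:
Ka = tan^2(45 - phi/2) = tan^2(34.0) = 0.454962
Compute active force:
Pa = 0.5 * Ka * gamma * H^2
Pa = 0.5 * 0.454962 * 17.7 * 6.9^2
Pa = 191.7 kN/m


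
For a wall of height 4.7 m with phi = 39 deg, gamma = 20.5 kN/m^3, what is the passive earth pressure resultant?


Result: 995.24 kN/m

Derivation:
Compute passive earth pressure coefficient:
Kp = tan^2(45 + phi/2) = tan^2(64.5) = 4.395495
Compute passive force:
Pp = 0.5 * Kp * gamma * H^2
Pp = 0.5 * 4.395495 * 20.5 * 4.7^2
Pp = 995.24 kN/m


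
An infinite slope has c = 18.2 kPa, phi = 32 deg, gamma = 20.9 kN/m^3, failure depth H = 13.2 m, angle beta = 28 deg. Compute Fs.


Using Fs = c / (gamma*H*sin(beta)*cos(beta)) + tan(phi)/tan(beta)
Cohesion contribution = 18.2 / (20.9*13.2*sin(28)*cos(28))
Cohesion contribution = 0.15915
Friction contribution = tan(32)/tan(28) = 1.17521
Fs = 0.15915 + 1.17521
Fs = 1.334


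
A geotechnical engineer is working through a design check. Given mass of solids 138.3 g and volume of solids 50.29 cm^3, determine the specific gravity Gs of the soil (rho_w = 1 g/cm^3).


Using Gs = m_s / (V_s * rho_w)
Since rho_w = 1 g/cm^3:
Gs = 138.3 / 50.29
Gs = 2.75


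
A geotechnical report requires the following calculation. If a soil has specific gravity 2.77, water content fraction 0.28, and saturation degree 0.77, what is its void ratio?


Result: 1.0073

Derivation:
Using the relation e = Gs * w / S
e = 2.77 * 0.28 / 0.77
e = 1.0073


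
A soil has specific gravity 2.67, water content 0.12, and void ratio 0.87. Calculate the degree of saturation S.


Result: 0.3683

Derivation:
Using S = Gs * w / e
S = 2.67 * 0.12 / 0.87
S = 0.3683


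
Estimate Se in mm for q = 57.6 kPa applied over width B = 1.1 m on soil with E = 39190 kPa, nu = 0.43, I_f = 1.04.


Using Se = q * B * (1 - nu^2) * I_f / E
1 - nu^2 = 1 - 0.43^2 = 0.8151
Se = 57.6 * 1.1 * 0.8151 * 1.04 / 39190
Se = 0.001371 m
Convert to mm: Se = 0.001371 * 1000 = 1.371 mm


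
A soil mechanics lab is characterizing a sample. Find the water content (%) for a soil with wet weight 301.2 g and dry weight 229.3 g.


Using w = (m_wet - m_dry) / m_dry * 100
m_wet - m_dry = 301.2 - 229.3 = 71.9 g
w = 71.9 / 229.3 * 100
w = 31.36 %


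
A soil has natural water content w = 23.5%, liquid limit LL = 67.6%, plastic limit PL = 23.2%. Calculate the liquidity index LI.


First compute the plasticity index:
PI = LL - PL = 67.6 - 23.2 = 44.4
Then compute the liquidity index:
LI = (w - PL) / PI
LI = (23.5 - 23.2) / 44.4
LI = 0.007


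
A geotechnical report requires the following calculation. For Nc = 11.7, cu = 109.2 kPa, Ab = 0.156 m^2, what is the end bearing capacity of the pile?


Using Qb = Nc * cu * Ab
Qb = 11.7 * 109.2 * 0.156
Qb = 199.31 kN


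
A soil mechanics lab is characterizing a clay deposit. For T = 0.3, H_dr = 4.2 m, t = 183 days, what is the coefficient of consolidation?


Using cv = T * H_dr^2 / t
H_dr^2 = 4.2^2 = 17.64
cv = 0.3 * 17.64 / 183
cv = 0.02892 m^2/day


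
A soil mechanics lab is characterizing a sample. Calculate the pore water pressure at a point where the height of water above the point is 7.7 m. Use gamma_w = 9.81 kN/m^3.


Result: 75.54 kPa

Derivation:
Using u = gamma_w * h_w
u = 9.81 * 7.7
u = 75.54 kPa


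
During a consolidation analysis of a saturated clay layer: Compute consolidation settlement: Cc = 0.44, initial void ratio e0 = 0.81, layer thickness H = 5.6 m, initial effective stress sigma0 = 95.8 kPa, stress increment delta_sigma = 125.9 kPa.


Using Sc = Cc * H / (1 + e0) * log10((sigma0 + delta_sigma) / sigma0)
Stress ratio = (95.8 + 125.9) / 95.8 = 2.3142
log10(2.3142) = 0.3644
Cc * H / (1 + e0) = 0.44 * 5.6 / (1 + 0.81) = 1.36133
Sc = 1.36133 * 0.3644
Sc = 0.4961 m


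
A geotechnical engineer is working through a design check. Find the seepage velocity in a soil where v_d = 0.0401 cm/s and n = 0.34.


Using v_s = v_d / n
v_s = 0.0401 / 0.34
v_s = 0.11794 cm/s


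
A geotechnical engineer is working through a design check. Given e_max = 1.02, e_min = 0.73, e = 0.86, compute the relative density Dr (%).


Result: 55.17 %

Derivation:
Using Dr = (e_max - e) / (e_max - e_min) * 100
e_max - e = 1.02 - 0.86 = 0.16
e_max - e_min = 1.02 - 0.73 = 0.29
Dr = 0.16 / 0.29 * 100
Dr = 55.17 %
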